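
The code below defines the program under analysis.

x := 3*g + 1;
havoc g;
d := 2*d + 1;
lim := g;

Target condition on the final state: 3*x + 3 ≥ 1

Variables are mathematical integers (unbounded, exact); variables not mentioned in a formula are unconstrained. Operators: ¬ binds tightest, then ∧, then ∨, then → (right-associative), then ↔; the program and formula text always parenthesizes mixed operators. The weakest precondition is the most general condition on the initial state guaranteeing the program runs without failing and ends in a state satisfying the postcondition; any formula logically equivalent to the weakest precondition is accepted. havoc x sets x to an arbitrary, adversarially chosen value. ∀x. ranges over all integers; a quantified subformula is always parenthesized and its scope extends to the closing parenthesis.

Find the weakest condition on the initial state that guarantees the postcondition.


Working backward. After the program, the postcondition 3*x + 3 ≥ 1 must hold; in canonical form it is 3*x ≥ -2.
Before lim := g: 3*x ≥ -2
Before d := 2*d + 1: 3*x ≥ -2
Before havoc g: 3*x ≥ -2
Before x := 3*g + 1: 9*g ≥ -5
Answer: WP = 9*g ≥ -5


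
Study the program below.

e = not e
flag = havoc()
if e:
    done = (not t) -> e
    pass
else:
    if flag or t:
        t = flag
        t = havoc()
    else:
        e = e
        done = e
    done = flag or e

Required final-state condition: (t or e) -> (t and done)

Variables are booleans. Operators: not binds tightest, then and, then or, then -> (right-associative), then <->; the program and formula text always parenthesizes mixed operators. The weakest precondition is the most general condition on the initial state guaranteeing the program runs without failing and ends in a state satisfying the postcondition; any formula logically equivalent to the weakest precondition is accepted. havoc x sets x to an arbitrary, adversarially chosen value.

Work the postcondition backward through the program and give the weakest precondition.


Working backward. After the program, (t or e) -> (t and done) must hold.
Then branch requires (t or e) -> (t and ((not t) -> e)); else branch requires ((flag or t) -> ((flag or e) and (not e))) and ((not (flag or t)) -> ((t or e) -> (t and (flag or e)))).
Before the if: (e -> ((t or e) -> (t and ((not t) -> e)))) and ((not e) -> (((flag or t) -> ((flag or e) and (not e))) and ((not (flag or t)) -> ((t or e) -> (t and (flag or e))))))
Before havoc flag: (e -> ((t or e) -> (t and ((not t) -> e)))) and ((not e) -> ((not t) and ((not t) -> ((t or e) -> (t and e)))))
Before e := not e: ((not e) -> ((t or (not e)) -> (t and ((not t) -> (not e))))) and (e -> ((not t) and ((not t) -> ((t or (not e)) -> (t and (not e))))))
Answer: WP = ((not e) -> ((t or (not e)) -> (t and ((not t) -> (not e))))) and (e -> ((not t) and ((not t) -> ((t or (not e)) -> (t and (not e))))))


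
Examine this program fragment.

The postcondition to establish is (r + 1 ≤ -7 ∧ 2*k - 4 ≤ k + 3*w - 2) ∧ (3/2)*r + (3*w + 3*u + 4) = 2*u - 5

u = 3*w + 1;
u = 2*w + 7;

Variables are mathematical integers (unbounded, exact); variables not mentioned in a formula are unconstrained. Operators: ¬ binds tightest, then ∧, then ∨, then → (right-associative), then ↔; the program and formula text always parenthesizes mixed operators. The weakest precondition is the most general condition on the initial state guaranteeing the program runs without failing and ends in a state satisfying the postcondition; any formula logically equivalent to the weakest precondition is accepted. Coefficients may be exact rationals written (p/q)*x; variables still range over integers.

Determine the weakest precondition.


Working backward. After the program, the postcondition (r + 1 ≤ -7 ∧ 2*k - 4 ≤ k + 3*w - 2) ∧ (3/2)*r + (3*w + 3*u + 4) = 2*u - 5 must hold; in canonical form it is r ≤ -8 ∧ k ≤ 3*w + 2 ∧ (3/2)*r + u + 3*w = -9.
Before u := 2*w + 7: r ≤ -8 ∧ k ≤ 3*w + 2 ∧ (3/2)*r + 5*w = -16
Before u := 3*w + 1: r ≤ -8 ∧ k ≤ 3*w + 2 ∧ (3/2)*r + 5*w = -16
Answer: WP = r ≤ -8 ∧ k ≤ 3*w + 2 ∧ (3/2)*r + 5*w = -16


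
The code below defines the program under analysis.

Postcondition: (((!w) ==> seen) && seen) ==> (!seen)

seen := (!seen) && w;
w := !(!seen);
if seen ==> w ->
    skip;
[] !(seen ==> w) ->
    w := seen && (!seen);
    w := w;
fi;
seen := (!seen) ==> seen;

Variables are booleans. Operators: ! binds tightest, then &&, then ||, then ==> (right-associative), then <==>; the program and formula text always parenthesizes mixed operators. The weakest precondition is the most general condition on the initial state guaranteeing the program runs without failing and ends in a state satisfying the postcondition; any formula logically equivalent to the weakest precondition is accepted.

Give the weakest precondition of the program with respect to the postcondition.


Working backward. After the program, (((!w) ==> seen) && seen) ==> (!seen) must hold.
Before seen := (!seen) ==> seen: (((!w) ==> ((!seen) ==> seen)) && ((!seen) ==> seen)) ==> (!((!seen) ==> seen))
Then branch requires (((!w) ==> ((!seen) ==> seen)) && ((!seen) ==> seen)) ==> (!((!seen) ==> seen)); else branch requires ((!seen) ==> seen) ==> (!((!seen) ==> seen)).
Before the if: ((seen ==> w) ==> ((((!w) ==> ((!seen) ==> seen)) && ((!seen) ==> seen)) ==> (!((!seen) ==> seen)))) && ((!(seen ==> w)) ==> (((!seen) ==> seen) ==> (!((!seen) ==> seen))))
Before w := !(!seen): (((!seen) ==> ((!seen) ==> seen)) && ((!seen) ==> seen)) ==> (!((!seen) ==> seen))
Before seen := (!seen) && w: (((!((!seen) && w)) ==> ((!((!seen) && w)) ==> ((!seen) && w))) && ((!((!seen) && w)) ==> ((!seen) && w))) ==> (!((!((!seen) && w)) ==> ((!seen) && w)))
Answer: WP = (((!((!seen) && w)) ==> ((!((!seen) && w)) ==> ((!seen) && w))) && ((!((!seen) && w)) ==> ((!seen) && w))) ==> (!((!((!seen) && w)) ==> ((!seen) && w)))


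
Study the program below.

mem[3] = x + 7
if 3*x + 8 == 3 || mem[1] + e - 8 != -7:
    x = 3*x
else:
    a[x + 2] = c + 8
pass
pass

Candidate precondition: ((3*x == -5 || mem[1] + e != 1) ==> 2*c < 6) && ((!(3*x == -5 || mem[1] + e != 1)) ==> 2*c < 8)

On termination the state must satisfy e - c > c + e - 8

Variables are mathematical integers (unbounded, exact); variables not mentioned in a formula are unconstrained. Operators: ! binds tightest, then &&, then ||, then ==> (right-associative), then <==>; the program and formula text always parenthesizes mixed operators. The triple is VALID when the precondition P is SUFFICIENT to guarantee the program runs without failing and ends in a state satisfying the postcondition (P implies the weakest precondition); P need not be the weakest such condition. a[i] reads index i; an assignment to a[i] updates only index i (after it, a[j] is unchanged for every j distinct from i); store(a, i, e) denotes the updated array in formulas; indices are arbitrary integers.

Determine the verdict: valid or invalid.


Working backward. After the program, the postcondition e - c > c + e - 8 must hold; in canonical form it is 2*c < 8.
Before skip: 2*c < 8
Before skip: 2*c < 8
Then branch requires 2*c < 8; else branch requires 2*c < 8.
Before the if: ((3*x == -5 || mem[1] + e != 1) ==> 2*c < 8) && ((!(3*x == -5 || mem[1] + e != 1)) ==> 2*c < 8)
Before mem[3] := x + 7: ((3*x == -5 || mem[1] + e != 1) ==> 2*c < 8) && ((!(3*x == -5 || mem[1] + e != 1)) ==> 2*c < 8)
The weakest precondition is ((3*x == -5 || mem[1] + e != 1) ==> 2*c < 8) && ((!(3*x == -5 || mem[1] + e != 1)) ==> 2*c < 8).
Check whether ((3*x == -5 || mem[1] + e != 1) ==> 2*c < 6) && ((!(3*x == -5 || mem[1] + e != 1)) ==> 2*c < 8) implies it.
Every state satisfying the precondition satisfies the weakest precondition: the implication holds.
Answer: valid


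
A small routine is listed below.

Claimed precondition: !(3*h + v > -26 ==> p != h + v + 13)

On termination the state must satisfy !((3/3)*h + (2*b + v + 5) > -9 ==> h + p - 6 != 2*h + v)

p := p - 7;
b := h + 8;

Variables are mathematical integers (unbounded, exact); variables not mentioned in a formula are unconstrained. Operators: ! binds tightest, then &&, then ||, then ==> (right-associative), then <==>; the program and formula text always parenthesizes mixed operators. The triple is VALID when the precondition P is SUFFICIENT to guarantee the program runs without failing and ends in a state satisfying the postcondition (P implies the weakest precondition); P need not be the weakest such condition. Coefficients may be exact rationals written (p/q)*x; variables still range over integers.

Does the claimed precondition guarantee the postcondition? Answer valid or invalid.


Working backward. After the program, the postcondition !((3/3)*h + (2*b + v + 5) > -9 ==> h + p - 6 != 2*h + v) must hold; in canonical form it is !(2*b + h + v > -14 ==> p != h + v + 6).
Before b := h + 8: !(3*h + v > -30 ==> p != h + v + 6)
Before p := p - 7: !(3*h + v > -30 ==> p != h + v + 13)
The weakest precondition is !(3*h + v > -30 ==> p != h + v + 13).
Check whether !(3*h + v > -26 ==> p != h + v + 13) implies it.
Every state satisfying the precondition satisfies the weakest precondition: the implication holds.
Answer: valid


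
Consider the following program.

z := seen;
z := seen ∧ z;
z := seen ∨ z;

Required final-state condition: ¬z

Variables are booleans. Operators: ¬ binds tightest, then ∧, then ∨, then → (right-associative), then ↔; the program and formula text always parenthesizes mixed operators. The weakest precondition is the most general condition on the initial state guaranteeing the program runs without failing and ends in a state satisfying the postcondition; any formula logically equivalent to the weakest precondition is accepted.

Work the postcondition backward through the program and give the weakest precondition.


Working backward. After the program, ¬z must hold.
Before z := seen ∨ z: ¬(seen ∨ z)
Before z := seen ∧ z: ¬(seen ∨ (seen ∧ z))
Before z := seen: ¬seen
Answer: WP = ¬seen


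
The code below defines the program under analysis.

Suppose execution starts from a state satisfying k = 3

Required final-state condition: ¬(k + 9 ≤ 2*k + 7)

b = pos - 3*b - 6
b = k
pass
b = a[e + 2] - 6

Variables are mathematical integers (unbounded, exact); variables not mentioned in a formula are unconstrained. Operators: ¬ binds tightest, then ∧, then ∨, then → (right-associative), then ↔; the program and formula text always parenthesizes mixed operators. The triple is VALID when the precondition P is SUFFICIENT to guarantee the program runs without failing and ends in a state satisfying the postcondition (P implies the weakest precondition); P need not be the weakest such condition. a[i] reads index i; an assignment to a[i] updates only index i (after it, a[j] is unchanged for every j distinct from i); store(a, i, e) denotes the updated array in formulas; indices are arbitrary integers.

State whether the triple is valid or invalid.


Working backward. After the program, the postcondition ¬(k + 9 ≤ 2*k + 7) must hold; in canonical form it is ¬(k ≥ 2).
Before b := a[e + 2] - 6: ¬(k ≥ 2)
Before skip: ¬(k ≥ 2)
Before b := k: ¬(k ≥ 2)
Before b := pos - 3*b - 6: ¬(k ≥ 2)
The weakest precondition is ¬(k ≥ 2).
Check whether k = 3 implies it.
Countermodel: at the initial state k = 3, the precondition holds but the weakest precondition fails.
Answer: invalid


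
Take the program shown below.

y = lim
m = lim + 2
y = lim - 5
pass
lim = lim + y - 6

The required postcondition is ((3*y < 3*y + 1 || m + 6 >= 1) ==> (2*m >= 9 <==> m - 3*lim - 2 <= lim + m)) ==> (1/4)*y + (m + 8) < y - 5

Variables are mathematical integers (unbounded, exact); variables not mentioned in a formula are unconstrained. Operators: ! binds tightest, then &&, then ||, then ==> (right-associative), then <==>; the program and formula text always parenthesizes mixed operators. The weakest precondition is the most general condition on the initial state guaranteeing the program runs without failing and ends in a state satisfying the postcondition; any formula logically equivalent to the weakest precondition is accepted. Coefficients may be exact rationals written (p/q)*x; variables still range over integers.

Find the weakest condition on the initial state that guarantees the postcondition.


Working backward. After the program, the postcondition ((3*y < 3*y + 1 || m + 6 >= 1) ==> (2*m >= 9 <==> m - 3*lim - 2 <= lim + m)) ==> (1/4)*y + (m + 8) < y - 5 must hold; in canonical form it is (2*m >= 9 <==> 4*lim >= -2) ==> m < (3/4)*y - 13.
Before lim := lim + y - 6: (2*m >= 9 <==> 4*lim + 4*y >= 22) ==> m < (3/4)*y - 13
Before skip: (2*m >= 9 <==> 4*lim + 4*y >= 22) ==> m < (3/4)*y - 13
Before y := lim - 5: (2*m >= 9 <==> 8*lim >= 42) ==> m < (3/4)*lim - 67/4
Before m := lim + 2: (2*lim >= 5 <==> 8*lim >= 42) ==> (1/4)*lim < -75/4
Before y := lim: (2*lim >= 5 <==> 8*lim >= 42) ==> (1/4)*lim < -75/4
Answer: WP = (2*lim >= 5 <==> 8*lim >= 42) ==> (1/4)*lim < -75/4


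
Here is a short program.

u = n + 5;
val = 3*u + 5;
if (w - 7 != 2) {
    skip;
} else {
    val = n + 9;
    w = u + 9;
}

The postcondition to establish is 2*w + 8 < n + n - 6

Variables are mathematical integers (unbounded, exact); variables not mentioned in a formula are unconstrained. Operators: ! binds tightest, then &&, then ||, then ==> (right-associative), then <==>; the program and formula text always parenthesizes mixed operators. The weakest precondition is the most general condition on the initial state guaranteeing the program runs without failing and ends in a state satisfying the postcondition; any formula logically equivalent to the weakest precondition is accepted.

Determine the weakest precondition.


Working backward. After the program, the postcondition 2*w + 8 < n + n - 6 must hold; in canonical form it is 2*w < 2*n - 14.
Then branch requires 2*w < 2*n - 14; else branch requires 2*u < 2*n - 32.
Before the if: (w != 9 ==> 2*w < 2*n - 14) && ((!(w != 9)) ==> 2*u < 2*n - 32)
Before val := 3*u + 5: (w != 9 ==> 2*w < 2*n - 14) && ((!(w != 9)) ==> 2*u < 2*n - 32)
Before u := n + 5: (w != 9 ==> 2*w < 2*n - 14) && w != 9
Answer: WP = (w != 9 ==> 2*w < 2*n - 14) && w != 9


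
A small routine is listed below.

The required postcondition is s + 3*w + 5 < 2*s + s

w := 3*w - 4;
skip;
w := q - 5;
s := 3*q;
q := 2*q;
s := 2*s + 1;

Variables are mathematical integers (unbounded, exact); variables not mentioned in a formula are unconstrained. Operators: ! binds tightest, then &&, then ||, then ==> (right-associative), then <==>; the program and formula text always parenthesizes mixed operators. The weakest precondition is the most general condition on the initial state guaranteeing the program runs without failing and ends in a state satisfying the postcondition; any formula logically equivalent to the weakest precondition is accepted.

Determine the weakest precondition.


Working backward. After the program, the postcondition s + 3*w + 5 < 2*s + s must hold; in canonical form it is 3*w < 2*s - 5.
Before s := 2*s + 1: 3*w < 4*s - 3
Before q := 2*q: 3*w < 4*s - 3
Before s := 3*q: 3*w < 12*q - 3
Before w := q - 5: 9*q > -12
Before skip: 9*q > -12
Before w := 3*w - 4: 9*q > -12
Answer: WP = 9*q > -12


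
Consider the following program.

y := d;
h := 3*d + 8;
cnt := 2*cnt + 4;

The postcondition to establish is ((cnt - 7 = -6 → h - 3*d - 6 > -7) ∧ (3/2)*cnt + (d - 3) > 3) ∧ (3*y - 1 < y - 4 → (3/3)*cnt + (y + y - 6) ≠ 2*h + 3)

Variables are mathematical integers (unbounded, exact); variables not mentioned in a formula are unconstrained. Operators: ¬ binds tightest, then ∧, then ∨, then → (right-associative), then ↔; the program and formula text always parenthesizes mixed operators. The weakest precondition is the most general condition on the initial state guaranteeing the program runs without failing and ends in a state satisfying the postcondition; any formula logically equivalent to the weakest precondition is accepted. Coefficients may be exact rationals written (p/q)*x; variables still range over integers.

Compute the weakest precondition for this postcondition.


Working backward. After the program, the postcondition ((cnt - 7 = -6 → h - 3*d - 6 > -7) ∧ (3/2)*cnt + (d - 3) > 3) ∧ (3*y - 1 < y - 4 → (3/3)*cnt + (y + y - 6) ≠ 2*h + 3) must hold; in canonical form it is (cnt = 1 → h > 3*d - 1) ∧ (3/2)*cnt + d > 6 ∧ (2*y < -3 → cnt + 2*y ≠ 2*h + 9).
Before cnt := 2*cnt + 4: (2*cnt = -3 → h > 3*d - 1) ∧ 3*cnt + d > 0 ∧ (2*y < -3 → 2*cnt + 2*y ≠ 2*h + 5)
Before h := 3*d + 8: 3*cnt + d > 0 ∧ (2*y < -3 → 2*cnt + 2*y ≠ 6*d + 21)
Before y := d: 3*cnt + d > 0 ∧ (2*d < -3 → 2*cnt ≠ 4*d + 21)
Answer: WP = 3*cnt + d > 0 ∧ (2*d < -3 → 2*cnt ≠ 4*d + 21)


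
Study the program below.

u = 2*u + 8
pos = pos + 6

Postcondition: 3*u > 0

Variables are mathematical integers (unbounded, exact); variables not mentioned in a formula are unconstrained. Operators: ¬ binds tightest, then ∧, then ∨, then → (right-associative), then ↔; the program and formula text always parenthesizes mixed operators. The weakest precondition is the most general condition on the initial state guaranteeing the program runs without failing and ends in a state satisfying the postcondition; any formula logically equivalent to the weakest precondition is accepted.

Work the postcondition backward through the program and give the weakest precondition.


Working backward. After the program, 3*u > 0 must hold.
Before pos := pos + 6: 3*u > 0
Before u := 2*u + 8: 6*u > -24
Answer: WP = 6*u > -24


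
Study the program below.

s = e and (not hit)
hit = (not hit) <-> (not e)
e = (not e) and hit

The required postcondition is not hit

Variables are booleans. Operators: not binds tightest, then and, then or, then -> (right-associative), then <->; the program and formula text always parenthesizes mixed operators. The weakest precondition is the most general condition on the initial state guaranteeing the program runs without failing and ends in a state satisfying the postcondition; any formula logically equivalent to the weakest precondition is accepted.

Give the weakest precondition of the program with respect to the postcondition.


Working backward. After the program, not hit must hold.
Before e := (not e) and hit: not hit
Before hit := (not hit) <-> (not e): not ((not hit) <-> (not e))
Before s := e and (not hit): not ((not hit) <-> (not e))
Answer: WP = not ((not hit) <-> (not e))


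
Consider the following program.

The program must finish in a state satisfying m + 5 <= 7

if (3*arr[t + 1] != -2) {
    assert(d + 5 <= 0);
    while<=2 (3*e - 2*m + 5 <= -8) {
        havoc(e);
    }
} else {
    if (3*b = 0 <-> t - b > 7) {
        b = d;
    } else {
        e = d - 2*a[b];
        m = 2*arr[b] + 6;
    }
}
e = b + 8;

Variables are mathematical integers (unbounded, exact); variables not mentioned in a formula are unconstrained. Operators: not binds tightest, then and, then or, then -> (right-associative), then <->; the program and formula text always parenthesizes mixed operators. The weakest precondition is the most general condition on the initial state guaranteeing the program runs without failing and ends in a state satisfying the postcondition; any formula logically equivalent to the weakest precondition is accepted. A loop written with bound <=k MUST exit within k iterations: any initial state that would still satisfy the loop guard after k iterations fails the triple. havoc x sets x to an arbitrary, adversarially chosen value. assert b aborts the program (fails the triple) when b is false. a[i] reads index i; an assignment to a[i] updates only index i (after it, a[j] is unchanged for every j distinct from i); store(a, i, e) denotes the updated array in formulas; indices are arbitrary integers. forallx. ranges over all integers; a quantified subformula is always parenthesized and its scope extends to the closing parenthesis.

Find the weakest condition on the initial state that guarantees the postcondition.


Working backward. After the program, the postcondition m + 5 <= 7 must hold; in canonical form it is m <= 2.
Before e := b + 8: m <= 2
Then branch requires d <= -5 and (3*e <= 2*m - 13 -> (forall e_2. ((3*e_2 <= 2*m - 13 -> (forall e_1. ((not (3*e_1 <= 2*m - 13)) and m <= 2))) and ((not (3*e_2 <= 2*m - 13)) -> m <= 2)))) and ((not (3*e <= 2*m - 13)) -> m <= 2); else branch requires ((3*b = 0 <-> t > b + 7) -> m <= 2) and ((not (3*b = 0 <-> t > b + 7)) -> 2*arr[b] <= -4).
Before the if: (3*arr[t + 1] != -2 -> (d <= -5 and (3*e <= 2*m - 13 -> (forall e_2. ((3*e_2 <= 2*m - 13 -> (forall e_1. ((not (3*e_1 <= 2*m - 13)) and m <= 2))) and ((not (3*e_2 <= 2*m - 13)) -> m <= 2)))) and ((not (3*e <= 2*m - 13)) -> m <= 2))) and ((not (3*arr[t + 1] != -2)) -> (((3*b = 0 <-> t > b + 7) -> m <= 2) and ((not (3*b = 0 <-> t > b + 7)) -> 2*arr[b] <= -4)))
Answer: WP = (3*arr[t + 1] != -2 -> (d <= -5 and (3*e <= 2*m - 13 -> (forall e_2. ((3*e_2 <= 2*m - 13 -> (forall e_1. ((not (3*e_1 <= 2*m - 13)) and m <= 2))) and ((not (3*e_2 <= 2*m - 13)) -> m <= 2)))) and ((not (3*e <= 2*m - 13)) -> m <= 2))) and ((not (3*arr[t + 1] != -2)) -> (((3*b = 0 <-> t > b + 7) -> m <= 2) and ((not (3*b = 0 <-> t > b + 7)) -> 2*arr[b] <= -4)))


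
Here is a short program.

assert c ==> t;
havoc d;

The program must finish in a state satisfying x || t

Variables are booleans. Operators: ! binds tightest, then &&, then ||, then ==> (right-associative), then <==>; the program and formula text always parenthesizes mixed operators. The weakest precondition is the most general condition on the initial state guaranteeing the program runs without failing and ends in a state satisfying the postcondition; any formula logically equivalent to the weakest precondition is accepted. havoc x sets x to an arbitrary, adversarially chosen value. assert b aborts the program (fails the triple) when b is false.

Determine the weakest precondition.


Working backward. After the program, x || t must hold.
Before havoc d: x || t
Before assert c ==> t: (c ==> t) && (x || t)
Answer: WP = (c ==> t) && (x || t)


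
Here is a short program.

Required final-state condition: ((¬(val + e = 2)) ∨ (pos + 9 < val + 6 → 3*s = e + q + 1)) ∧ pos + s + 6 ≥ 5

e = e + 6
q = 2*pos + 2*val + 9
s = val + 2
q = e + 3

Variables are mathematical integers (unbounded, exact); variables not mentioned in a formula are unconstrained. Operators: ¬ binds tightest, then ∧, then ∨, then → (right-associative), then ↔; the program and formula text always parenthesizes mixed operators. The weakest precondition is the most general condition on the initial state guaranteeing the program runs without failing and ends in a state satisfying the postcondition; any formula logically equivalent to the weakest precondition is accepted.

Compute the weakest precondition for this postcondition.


Working backward. After the program, the postcondition ((¬(val + e = 2)) ∨ (pos + 9 < val + 6 → 3*s = e + q + 1)) ∧ pos + s + 6 ≥ 5 must hold; in canonical form it is ((¬(e + val = 2)) ∨ (pos < val - 3 → 3*s = e + q + 1)) ∧ pos + s ≥ -1.
Before q := e + 3: ((¬(e + val = 2)) ∨ (pos < val - 3 → 3*s = 2*e + 4)) ∧ pos + s ≥ -1
Before s := val + 2: ((¬(e + val = 2)) ∨ (pos < val - 3 → 3*val = 2*e - 2)) ∧ pos + val ≥ -3
Before q := 2*pos + 2*val + 9: ((¬(e + val = 2)) ∨ (pos < val - 3 → 3*val = 2*e - 2)) ∧ pos + val ≥ -3
Before e := e + 6: ((¬(e + val = -4)) ∨ (pos < val - 3 → 3*val = 2*e + 10)) ∧ pos + val ≥ -3
Answer: WP = ((¬(e + val = -4)) ∨ (pos < val - 3 → 3*val = 2*e + 10)) ∧ pos + val ≥ -3


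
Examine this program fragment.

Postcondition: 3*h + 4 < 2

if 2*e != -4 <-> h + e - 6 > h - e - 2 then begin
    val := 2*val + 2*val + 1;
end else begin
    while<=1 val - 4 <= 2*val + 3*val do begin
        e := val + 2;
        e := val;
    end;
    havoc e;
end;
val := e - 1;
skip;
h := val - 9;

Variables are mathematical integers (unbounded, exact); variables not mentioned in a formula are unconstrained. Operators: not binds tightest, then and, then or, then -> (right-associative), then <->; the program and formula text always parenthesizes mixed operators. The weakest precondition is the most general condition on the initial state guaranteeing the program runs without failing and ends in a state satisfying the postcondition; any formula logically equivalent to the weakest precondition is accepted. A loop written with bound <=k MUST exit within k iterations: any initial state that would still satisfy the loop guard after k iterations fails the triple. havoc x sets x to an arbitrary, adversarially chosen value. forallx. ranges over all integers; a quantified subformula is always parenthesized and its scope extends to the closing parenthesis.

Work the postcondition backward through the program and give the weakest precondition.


Working backward. After the program, the postcondition 3*h + 4 < 2 must hold; in canonical form it is 3*h < -2.
Before h := val - 9: 3*val < 25
Before skip: 3*val < 25
Before val := e - 1: 3*e < 28
Then branch requires 3*e < 28; else branch requires (4*val >= -4 -> ((not (4*val >= -4)) and (forall e_1. 3*e_1 < 28))) and ((not (4*val >= -4)) -> (forall e_1. 3*e_1 < 28)).
Before the if: ((2*e != -4 <-> 2*e > 4) -> 3*e < 28) and ((not (2*e != -4 <-> 2*e > 4)) -> ((4*val >= -4 -> ((not (4*val >= -4)) and (forall e_1. 3*e_1 < 28))) and ((not (4*val >= -4)) -> (forall e_1. 3*e_1 < 28))))
Answer: WP = ((2*e != -4 <-> 2*e > 4) -> 3*e < 28) and ((not (2*e != -4 <-> 2*e > 4)) -> ((4*val >= -4 -> ((not (4*val >= -4)) and (forall e_1. 3*e_1 < 28))) and ((not (4*val >= -4)) -> (forall e_1. 3*e_1 < 28))))


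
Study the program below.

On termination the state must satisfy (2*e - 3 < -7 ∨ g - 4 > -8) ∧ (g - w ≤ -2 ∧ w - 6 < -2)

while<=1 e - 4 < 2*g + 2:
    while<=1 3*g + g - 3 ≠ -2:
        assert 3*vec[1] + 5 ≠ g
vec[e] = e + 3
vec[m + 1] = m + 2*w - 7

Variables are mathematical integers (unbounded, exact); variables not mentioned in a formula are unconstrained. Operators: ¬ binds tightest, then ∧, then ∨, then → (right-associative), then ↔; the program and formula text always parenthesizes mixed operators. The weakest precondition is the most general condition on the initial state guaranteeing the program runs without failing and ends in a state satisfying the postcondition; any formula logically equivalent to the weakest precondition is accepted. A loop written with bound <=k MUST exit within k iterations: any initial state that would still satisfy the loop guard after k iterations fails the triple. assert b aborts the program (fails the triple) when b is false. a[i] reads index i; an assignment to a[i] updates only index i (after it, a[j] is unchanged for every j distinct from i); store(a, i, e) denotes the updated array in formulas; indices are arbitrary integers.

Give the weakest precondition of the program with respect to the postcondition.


Working backward. After the program, the postcondition (2*e - 3 < -7 ∨ g - 4 > -8) ∧ (g - w ≤ -2 ∧ w - 6 < -2) must hold; in canonical form it is (2*e < -4 ∨ g > -4) ∧ g ≤ w - 2 ∧ w < 4.
Before vec[m + 1] := m + 2*w - 7: (2*e < -4 ∨ g > -4) ∧ g ≤ w - 2 ∧ w < 4
Before vec[e] := e + 3: (2*e < -4 ∨ g > -4) ∧ g ≤ w - 2 ∧ w < 4
Before the loop (bound <=1), unroll the exhaustion recursion (WP_0 = exit-now case; WP_j = one more guarded iteration, up to j = 1):
  WP_0: (¬(e < 2*g + 6)) ∧ (2*e < -4 ∨ g > -4) ∧ g ≤ w - 2 ∧ w < 4
  WP_1: (e < 2*g + 6 → ((4*g ≠ 1 → (3*vec[1] ≠ g - 5 ∧ (¬(4*g ≠ 1)) ∧ (¬(e < 2*g + 6)) ∧ (2*e < -4 ∨ g > -4) ∧ g ≤ w - 2 ∧ w < 4)) ∧ ((¬(4*g ≠ 1)) → ((¬(e < 2*g + 6)) ∧ (2*e < -4 ∨ g > -4) ∧ g ≤ w - 2 ∧ w < 4)))) ∧ ((¬(e < 2*g + 6)) → ((2*e < -4 ∨ g > -4) ∧ g ≤ w - 2 ∧ w < 4))
So before the loop: (e < 2*g + 6 → ((4*g ≠ 1 → (3*vec[1] ≠ g - 5 ∧ (¬(4*g ≠ 1)) ∧ (¬(e < 2*g + 6)) ∧ (2*e < -4 ∨ g > -4) ∧ g ≤ w - 2 ∧ w < 4)) ∧ ((¬(4*g ≠ 1)) → ((¬(e < 2*g + 6)) ∧ (2*e < -4 ∨ g > -4) ∧ g ≤ w - 2 ∧ w < 4)))) ∧ ((¬(e < 2*g + 6)) → ((2*e < -4 ∨ g > -4) ∧ g ≤ w - 2 ∧ w < 4))
Answer: WP = (e < 2*g + 6 → ((4*g ≠ 1 → (3*vec[1] ≠ g - 5 ∧ (¬(4*g ≠ 1)) ∧ (¬(e < 2*g + 6)) ∧ (2*e < -4 ∨ g > -4) ∧ g ≤ w - 2 ∧ w < 4)) ∧ ((¬(4*g ≠ 1)) → ((¬(e < 2*g + 6)) ∧ (2*e < -4 ∨ g > -4) ∧ g ≤ w - 2 ∧ w < 4)))) ∧ ((¬(e < 2*g + 6)) → ((2*e < -4 ∨ g > -4) ∧ g ≤ w - 2 ∧ w < 4))


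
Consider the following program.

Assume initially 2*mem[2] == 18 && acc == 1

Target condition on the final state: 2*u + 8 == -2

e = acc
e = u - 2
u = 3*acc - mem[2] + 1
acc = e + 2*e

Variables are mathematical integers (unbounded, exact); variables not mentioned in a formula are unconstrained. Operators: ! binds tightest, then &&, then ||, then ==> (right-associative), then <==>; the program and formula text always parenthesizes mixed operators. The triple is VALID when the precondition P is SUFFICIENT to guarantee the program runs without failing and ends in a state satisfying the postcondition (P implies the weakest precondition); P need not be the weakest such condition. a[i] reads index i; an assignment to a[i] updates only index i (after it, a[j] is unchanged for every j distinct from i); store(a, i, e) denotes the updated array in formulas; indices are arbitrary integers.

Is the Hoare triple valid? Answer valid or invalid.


Working backward. After the program, the postcondition 2*u + 8 == -2 must hold; in canonical form it is 2*u == -10.
Before acc := e + 2*e: 2*u == -10
Before u := 3*acc - mem[2] + 1: 6*acc == 2*mem[2] - 12
Before e := u - 2: 6*acc == 2*mem[2] - 12
Before e := acc: 6*acc == 2*mem[2] - 12
The weakest precondition is 6*acc == 2*mem[2] - 12.
Check whether 2*mem[2] == 18 && acc == 1 implies it.
Every state satisfying the precondition satisfies the weakest precondition: the implication holds.
Answer: valid


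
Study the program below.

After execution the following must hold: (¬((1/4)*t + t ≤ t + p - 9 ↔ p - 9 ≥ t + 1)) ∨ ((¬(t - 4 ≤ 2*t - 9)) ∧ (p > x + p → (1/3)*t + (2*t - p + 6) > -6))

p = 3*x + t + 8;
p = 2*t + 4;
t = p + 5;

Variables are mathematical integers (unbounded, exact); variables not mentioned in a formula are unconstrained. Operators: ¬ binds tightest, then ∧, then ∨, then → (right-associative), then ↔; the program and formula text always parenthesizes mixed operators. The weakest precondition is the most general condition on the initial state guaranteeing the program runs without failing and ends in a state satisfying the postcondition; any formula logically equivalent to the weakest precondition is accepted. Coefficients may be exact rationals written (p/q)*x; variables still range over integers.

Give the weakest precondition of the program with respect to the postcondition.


Working backward. After the program, the postcondition (¬((1/4)*t + t ≤ t + p - 9 ↔ p - 9 ≥ t + 1)) ∨ ((¬(t - 4 ≤ 2*t - 9)) ∧ (p > x + p → (1/3)*t + (2*t - p + 6) > -6)) must hold; in canonical form it is (¬((1/4)*t ≤ p - 9 ↔ p ≥ t + 10)) ∨ ((¬(t ≥ 5)) ∧ (x < 0 → (7/3)*t > p - 12)).
Before t := p + 5: (3/4)*p ≥ 41/4 ∨ ((¬(p ≥ 0)) ∧ (x < 0 → (4/3)*p > -71/3))
Before p := 2*t + 4: (3/2)*t ≥ 29/4 ∨ ((¬(2*t ≥ -4)) ∧ (x < 0 → (8/3)*t > -29))
Before p := 3*x + t + 8: (3/2)*t ≥ 29/4 ∨ ((¬(2*t ≥ -4)) ∧ (x < 0 → (8/3)*t > -29))
Answer: WP = (3/2)*t ≥ 29/4 ∨ ((¬(2*t ≥ -4)) ∧ (x < 0 → (8/3)*t > -29))


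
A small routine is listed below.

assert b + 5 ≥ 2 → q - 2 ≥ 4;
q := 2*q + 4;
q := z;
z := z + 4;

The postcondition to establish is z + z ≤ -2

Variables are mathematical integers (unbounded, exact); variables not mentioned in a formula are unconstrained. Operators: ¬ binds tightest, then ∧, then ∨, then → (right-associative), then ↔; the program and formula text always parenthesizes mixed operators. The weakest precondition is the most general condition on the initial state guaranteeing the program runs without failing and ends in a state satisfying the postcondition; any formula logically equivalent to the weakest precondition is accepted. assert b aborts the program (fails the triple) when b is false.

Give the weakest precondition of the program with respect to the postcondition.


Working backward. After the program, the postcondition z + z ≤ -2 must hold; in canonical form it is 2*z ≤ -2.
Before z := z + 4: 2*z ≤ -10
Before q := z: 2*z ≤ -10
Before q := 2*q + 4: 2*z ≤ -10
Before assert b + 5 ≥ 2 → q - 2 ≥ 4: (b ≥ -3 → q ≥ 6) ∧ 2*z ≤ -10
Answer: WP = (b ≥ -3 → q ≥ 6) ∧ 2*z ≤ -10


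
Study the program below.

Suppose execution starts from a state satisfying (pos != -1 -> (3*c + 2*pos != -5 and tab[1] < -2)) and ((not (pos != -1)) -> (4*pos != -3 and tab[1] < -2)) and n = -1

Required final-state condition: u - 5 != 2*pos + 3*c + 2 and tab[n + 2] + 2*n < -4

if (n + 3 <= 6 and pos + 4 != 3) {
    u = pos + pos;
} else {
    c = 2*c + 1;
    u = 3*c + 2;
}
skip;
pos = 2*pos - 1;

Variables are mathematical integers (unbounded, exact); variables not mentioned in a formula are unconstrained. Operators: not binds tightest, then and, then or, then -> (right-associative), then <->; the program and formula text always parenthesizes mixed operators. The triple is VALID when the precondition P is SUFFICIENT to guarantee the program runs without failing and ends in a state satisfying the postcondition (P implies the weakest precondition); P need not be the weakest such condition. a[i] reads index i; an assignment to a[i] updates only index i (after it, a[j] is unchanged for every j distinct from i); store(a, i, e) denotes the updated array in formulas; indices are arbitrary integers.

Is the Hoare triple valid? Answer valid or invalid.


Working backward. After the program, the postcondition u - 5 != 2*pos + 3*c + 2 and tab[n + 2] + 2*n < -4 must hold; in canonical form it is u != 3*c + 2*pos + 7 and tab[n + 2] + 2*n < -4.
Before pos := 2*pos - 1: u != 3*c + 4*pos + 5 and tab[n + 2] + 2*n < -4
Before skip: u != 3*c + 4*pos + 5 and tab[n + 2] + 2*n < -4
Then branch requires 3*c + 2*pos != -5 and tab[n + 2] + 2*n < -4; else branch requires 4*pos != -3 and tab[n + 2] + 2*n < -4.
Before the if: ((n <= 3 and pos != -1) -> (3*c + 2*pos != -5 and tab[n + 2] + 2*n < -4)) and ((not (n <= 3 and pos != -1)) -> (4*pos != -3 and tab[n + 2] + 2*n < -4))
The weakest precondition is ((n <= 3 and pos != -1) -> (3*c + 2*pos != -5 and tab[n + 2] + 2*n < -4)) and ((not (n <= 3 and pos != -1)) -> (4*pos != -3 and tab[n + 2] + 2*n < -4)).
Check whether (pos != -1 -> (3*c + 2*pos != -5 and tab[1] < -2)) and ((not (pos != -1)) -> (4*pos != -3 and tab[1] < -2)) and n = -1 implies it.
Every state satisfying the precondition satisfies the weakest precondition: the implication holds.
Answer: valid


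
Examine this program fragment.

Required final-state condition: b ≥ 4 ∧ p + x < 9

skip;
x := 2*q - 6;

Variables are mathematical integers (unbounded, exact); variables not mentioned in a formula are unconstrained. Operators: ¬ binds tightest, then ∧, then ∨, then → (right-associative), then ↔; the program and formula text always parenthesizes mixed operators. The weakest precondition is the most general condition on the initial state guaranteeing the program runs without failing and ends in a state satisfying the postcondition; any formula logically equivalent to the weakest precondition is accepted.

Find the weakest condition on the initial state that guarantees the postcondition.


Working backward. After the program, b ≥ 4 ∧ p + x < 9 must hold.
Before x := 2*q - 6: b ≥ 4 ∧ p + 2*q < 15
Before skip: b ≥ 4 ∧ p + 2*q < 15
Answer: WP = b ≥ 4 ∧ p + 2*q < 15


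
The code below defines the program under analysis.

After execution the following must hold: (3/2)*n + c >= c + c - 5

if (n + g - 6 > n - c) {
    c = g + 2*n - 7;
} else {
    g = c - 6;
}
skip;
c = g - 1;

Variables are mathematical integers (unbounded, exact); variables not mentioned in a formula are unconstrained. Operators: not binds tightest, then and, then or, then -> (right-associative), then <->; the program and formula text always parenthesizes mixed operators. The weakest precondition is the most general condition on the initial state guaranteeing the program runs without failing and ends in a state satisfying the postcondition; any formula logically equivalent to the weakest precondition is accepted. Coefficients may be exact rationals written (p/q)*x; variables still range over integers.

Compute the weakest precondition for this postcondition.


Working backward. After the program, the postcondition (3/2)*n + c >= c + c - 5 must hold; in canonical form it is (3/2)*n >= c - 5.
Before c := g - 1: (3/2)*n >= g - 6
Before skip: (3/2)*n >= g - 6
Then branch requires (3/2)*n >= g - 6; else branch requires (3/2)*n >= c - 12.
Before the if: (c + g > 6 -> (3/2)*n >= g - 6) and ((not (c + g > 6)) -> (3/2)*n >= c - 12)
Answer: WP = (c + g > 6 -> (3/2)*n >= g - 6) and ((not (c + g > 6)) -> (3/2)*n >= c - 12)


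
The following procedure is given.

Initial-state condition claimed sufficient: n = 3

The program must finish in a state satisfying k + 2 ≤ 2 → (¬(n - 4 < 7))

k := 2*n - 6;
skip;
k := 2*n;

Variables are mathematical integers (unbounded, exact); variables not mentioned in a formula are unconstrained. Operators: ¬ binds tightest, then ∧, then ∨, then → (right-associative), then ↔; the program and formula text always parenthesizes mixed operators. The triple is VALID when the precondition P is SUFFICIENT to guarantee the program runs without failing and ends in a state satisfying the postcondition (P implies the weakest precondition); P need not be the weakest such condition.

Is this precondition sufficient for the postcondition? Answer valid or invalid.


Working backward. After the program, the postcondition k + 2 ≤ 2 → (¬(n - 4 < 7)) must hold; in canonical form it is k ≤ 0 → (¬(n < 11)).
Before k := 2*n: 2*n ≤ 0 → (¬(n < 11))
Before skip: 2*n ≤ 0 → (¬(n < 11))
Before k := 2*n - 6: 2*n ≤ 0 → (¬(n < 11))
The weakest precondition is 2*n ≤ 0 → (¬(n < 11)).
Check whether n = 3 implies it.
Every state satisfying the precondition satisfies the weakest precondition: the implication holds.
Answer: valid


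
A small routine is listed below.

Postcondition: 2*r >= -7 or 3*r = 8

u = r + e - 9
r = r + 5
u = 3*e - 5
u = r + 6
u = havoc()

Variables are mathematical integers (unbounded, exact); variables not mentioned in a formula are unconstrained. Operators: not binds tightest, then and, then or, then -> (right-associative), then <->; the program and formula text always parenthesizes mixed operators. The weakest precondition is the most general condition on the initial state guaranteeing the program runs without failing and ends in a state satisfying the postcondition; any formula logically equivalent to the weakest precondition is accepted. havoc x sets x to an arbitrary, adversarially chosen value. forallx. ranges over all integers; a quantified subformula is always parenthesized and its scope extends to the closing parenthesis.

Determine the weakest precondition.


Working backward. After the program, 2*r >= -7 or 3*r = 8 must hold.
Before havoc u: 2*r >= -7 or 3*r = 8
Before u := r + 6: 2*r >= -7 or 3*r = 8
Before u := 3*e - 5: 2*r >= -7 or 3*r = 8
Before r := r + 5: 2*r >= -17 or 3*r = -7
Before u := r + e - 9: 2*r >= -17 or 3*r = -7
Answer: WP = 2*r >= -17 or 3*r = -7


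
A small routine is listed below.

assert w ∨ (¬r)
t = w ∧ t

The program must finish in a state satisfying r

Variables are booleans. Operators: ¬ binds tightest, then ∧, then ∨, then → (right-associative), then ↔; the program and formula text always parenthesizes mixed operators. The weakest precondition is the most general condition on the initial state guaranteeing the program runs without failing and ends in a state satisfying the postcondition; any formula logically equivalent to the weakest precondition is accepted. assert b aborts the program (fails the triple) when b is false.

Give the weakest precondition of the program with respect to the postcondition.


Working backward. After the program, r must hold.
Before t := w ∧ t: r
Before assert w ∨ (¬r): (w ∨ (¬r)) ∧ r
Answer: WP = (w ∨ (¬r)) ∧ r
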